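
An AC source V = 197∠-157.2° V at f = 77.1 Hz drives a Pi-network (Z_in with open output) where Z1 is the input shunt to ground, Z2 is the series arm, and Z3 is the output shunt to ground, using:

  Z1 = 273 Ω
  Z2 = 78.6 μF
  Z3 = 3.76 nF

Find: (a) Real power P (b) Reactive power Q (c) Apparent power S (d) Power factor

Step 1 — Angular frequency: ω = 2π·f = 2π·77.1 = 484.4 rad/s.
Step 2 — Component impedances:
  Z1: Z = R = 273 Ω
  Z2: Z = 1/(jωC) = -j/(ω·C) = 0 - j26.26 Ω
  Z3: Z = 1/(jωC) = -j/(ω·C) = 0 - j5.49e+05 Ω
Step 3 — With open output, the series arm Z2 and the output shunt Z3 appear in series to ground: Z2 + Z3 = 0 - j5.49e+05 Ω.
Step 4 — Parallel with input shunt Z1: Z_in = Z1 || (Z2 + Z3) = 273 - j0.1357 Ω = 273∠-0.0° Ω.
Step 5 — Source phasor: V = 197∠-157.2° V = -181.6 - j76.34 V.
Step 6 — Current: I = V / Z = -0.6651 - j0.28 A = 0.7216∠-157.2° A.
Step 7 — Complex power: S = V·I* = 142.2 - j0.07069 VA.
Step 8 — Real power: P = Re(S) = 142.2 W.
Step 9 — Reactive power: Q = Im(S) = -0.07069 VAR.
Step 10 — Apparent power: |S| = 142.2 VA.
Step 11 — Power factor: PF = P/|S| = 1 (leading).

(a) P = 142.2 W  (b) Q = -0.07069 VAR  (c) S = 142.2 VA  (d) PF = 1 (leading)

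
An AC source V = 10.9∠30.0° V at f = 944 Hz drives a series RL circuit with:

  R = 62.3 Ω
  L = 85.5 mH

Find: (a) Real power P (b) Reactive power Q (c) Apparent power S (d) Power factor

Step 1 — Angular frequency: ω = 2π·f = 2π·944 = 5931 rad/s.
Step 2 — Component impedances:
  R: Z = R = 62.3 Ω
  L: Z = jωL = j·5931·0.0855 = 0 + j507.1 Ω
Step 3 — Series combination: Z_total = R + L = 62.3 + j507.1 Ω = 510.9∠83.0° Ω.
Step 4 — Source phasor: V = 10.9∠30.0° V = 9.44 + j5.45 V.
Step 5 — Current: I = V / Z = 0.01284 - j0.01704 A = 0.02133∠-53.0° A.
Step 6 — Complex power: S = V·I* = 0.02835 + j0.2308 VA.
Step 7 — Real power: P = Re(S) = 0.02835 W.
Step 8 — Reactive power: Q = Im(S) = 0.2308 VAR.
Step 9 — Apparent power: |S| = 0.2325 VA.
Step 10 — Power factor: PF = P/|S| = 0.1219 (lagging).

(a) P = 0.02835 W  (b) Q = 0.2308 VAR  (c) S = 0.2325 VA  (d) PF = 0.1219 (lagging)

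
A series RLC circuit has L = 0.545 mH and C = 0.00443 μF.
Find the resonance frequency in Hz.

Step 1 — Resonance condition Im(Z)=0 gives ω₀ = 1/√(LC).
Step 2 — ω₀ = 1/√(0.000545·4.43e-09) = 6.436e+05 rad/s.
Step 3 — f₀ = ω₀/(2π) = 1.024e+05 Hz.

f₀ = 1.024e+05 Hz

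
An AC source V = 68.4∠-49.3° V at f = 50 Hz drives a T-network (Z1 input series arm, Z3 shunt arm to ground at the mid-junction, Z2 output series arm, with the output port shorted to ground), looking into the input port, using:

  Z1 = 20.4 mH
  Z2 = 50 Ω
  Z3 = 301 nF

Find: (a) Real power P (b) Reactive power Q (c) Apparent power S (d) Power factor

Step 1 — Angular frequency: ω = 2π·f = 2π·50 = 314.2 rad/s.
Step 2 — Component impedances:
  Z1: Z = jωL = j·314.2·0.0204 = 0 + j6.409 Ω
  Z2: Z = R = 50 Ω
  Z3: Z = 1/(jωC) = -j/(ω·C) = 0 - j1.058e+04 Ω
Step 3 — With the output port shorted to ground, the output series arm Z2 runs from the junction to ground; the shunt arm Z3 also runs from the junction to ground. They appear in parallel: Z3 || Z2 = 50 - j0.2364 Ω.
Step 4 — Series with input arm Z1: Z_in = Z1 + (Z3 || Z2) = 50 + j6.172 Ω = 50.38∠7.0° Ω.
Step 5 — Source phasor: V = 68.4∠-49.3° V = 44.6 - j51.86 V.
Step 6 — Current: I = V / Z = 0.7526 - j1.13 A = 1.358∠-56.3° A.
Step 7 — Complex power: S = V·I* = 92.17 + j11.38 VA.
Step 8 — Real power: P = Re(S) = 92.17 W.
Step 9 — Reactive power: Q = Im(S) = 11.38 VAR.
Step 10 — Apparent power: |S| = 92.87 VA.
Step 11 — Power factor: PF = P/|S| = 0.9925 (lagging).

(a) P = 92.17 W  (b) Q = 11.38 VAR  (c) S = 92.87 VA  (d) PF = 0.9925 (lagging)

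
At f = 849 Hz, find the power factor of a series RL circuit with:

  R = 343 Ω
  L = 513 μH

Step 1 — Angular frequency: ω = 2π·f = 2π·849 = 5334 rad/s.
Step 2 — Component impedances:
  R: Z = R = 343 Ω
  L: Z = jωL = j·5334·0.000513 = 0 + j2.737 Ω
Step 3 — Series combination: Z_total = R + L = 343 + j2.737 Ω = 343∠0.5° Ω.
Step 4 — Power factor: PF = cos(φ) = Re(Z)/|Z| = 343/343 = 1.
Step 5 — Type: Im(Z) = 2.737 ⇒ lagging (phase φ = 0.5°).

PF = 1 (lagging, φ = 0.5°)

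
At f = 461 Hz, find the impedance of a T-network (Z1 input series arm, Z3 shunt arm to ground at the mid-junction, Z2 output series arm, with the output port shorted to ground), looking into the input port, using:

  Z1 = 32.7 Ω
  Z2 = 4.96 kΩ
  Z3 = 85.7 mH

Step 1 — Angular frequency: ω = 2π·f = 2π·461 = 2897 rad/s.
Step 2 — Component impedances:
  Z1: Z = R = 32.7 Ω
  Z2: Z = R = 4960 Ω
  Z3: Z = jωL = j·2897·0.0857 = 0 + j248.2 Ω
Step 3 — With the output port shorted to ground, the output series arm Z2 runs from the junction to ground; the shunt arm Z3 also runs from the junction to ground. They appear in parallel: Z3 || Z2 = 12.39 + j247.6 Ω.
Step 4 — Series with input arm Z1: Z_in = Z1 + (Z3 || Z2) = 45.09 + j247.6 Ω = 251.7∠79.7° Ω.

Z = 45.09 + j247.6 Ω = 251.7∠79.7° Ω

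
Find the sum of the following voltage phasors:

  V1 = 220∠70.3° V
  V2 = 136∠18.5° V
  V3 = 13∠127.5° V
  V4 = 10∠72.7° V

Step 1 — Convert each phasor to rectangular form:
  V1 = 220·(cos(70.3°) + j·sin(70.3°)) = 74.16 + j207.1 V
  V2 = 136·(cos(18.5°) + j·sin(18.5°)) = 129 + j43.15 V
  V3 = 13·(cos(127.5°) + j·sin(127.5°)) = -7.914 + j10.31 V
  V4 = 10·(cos(72.7°) + j·sin(72.7°)) = 2.974 + j9.548 V
Step 2 — Sum components: V_total = 198.2 + j270.1 V.
Step 3 — Convert to polar: |V_total| = 335 V, ∠V_total = 53.7°.

V_total = 335∠53.7° V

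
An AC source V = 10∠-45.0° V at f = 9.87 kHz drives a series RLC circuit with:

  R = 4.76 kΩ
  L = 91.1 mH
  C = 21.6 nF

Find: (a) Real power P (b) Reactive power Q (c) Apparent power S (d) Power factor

Step 1 — Angular frequency: ω = 2π·f = 2π·9870 = 6.202e+04 rad/s.
Step 2 — Component impedances:
  R: Z = R = 4760 Ω
  L: Z = jωL = j·6.202e+04·0.0911 = 0 + j5650 Ω
  C: Z = 1/(jωC) = -j/(ω·C) = 0 - j746.5 Ω
Step 3 — Series combination: Z_total = R + L + C = 4760 + j4903 Ω = 6834∠45.8° Ω.
Step 4 — Source phasor: V = 10∠-45.0° V = 7.071 - j7.071 V.
Step 5 — Current: I = V / Z = -2.166e-05 - j0.001463 A = 0.001463∠-90.8° A.
Step 6 — Complex power: S = V·I* = 0.01019 + j0.0105 VA.
Step 7 — Real power: P = Re(S) = 0.01019 W.
Step 8 — Reactive power: Q = Im(S) = 0.0105 VAR.
Step 9 — Apparent power: |S| = 0.01463 VA.
Step 10 — Power factor: PF = P/|S| = 0.6966 (lagging).

(a) P = 0.01019 W  (b) Q = 0.0105 VAR  (c) S = 0.01463 VA  (d) PF = 0.6966 (lagging)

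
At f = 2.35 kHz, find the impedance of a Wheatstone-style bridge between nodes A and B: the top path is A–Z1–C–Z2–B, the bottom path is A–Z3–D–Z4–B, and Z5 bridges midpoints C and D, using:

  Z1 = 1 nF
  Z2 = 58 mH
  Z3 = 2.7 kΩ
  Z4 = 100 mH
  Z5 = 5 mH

Step 1 — Angular frequency: ω = 2π·f = 2π·2350 = 1.477e+04 rad/s.
Step 2 — Component impedances:
  Z1: Z = 1/(jωC) = -j/(ω·C) = 0 - j6.773e+04 Ω
  Z2: Z = jωL = j·1.477e+04·0.058 = 0 + j856.4 Ω
  Z3: Z = R = 2700 Ω
  Z4: Z = jωL = j·1.477e+04·0.1 = 0 + j1477 Ω
  Z5: Z = jωL = j·1.477e+04·0.005 = 0 + j73.83 Ω
Step 3 — Bridge requires nodal analysis (the Z5 bridge couples midpoints C and D, so the two paths cannot be reduced to a simple series/parallel combination). Setting node B to ground and injecting 1 A at node A, the 3-node admittance system at A, C, D solves to V_A = Z_AB = 2699 + j463 Ω = 2739∠9.7° Ω.

Z = 2699 + j463 Ω = 2739∠9.7° Ω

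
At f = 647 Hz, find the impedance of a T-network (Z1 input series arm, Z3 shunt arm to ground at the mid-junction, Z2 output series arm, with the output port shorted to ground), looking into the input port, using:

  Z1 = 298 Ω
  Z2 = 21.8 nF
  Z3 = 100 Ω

Step 1 — Angular frequency: ω = 2π·f = 2π·647 = 4065 rad/s.
Step 2 — Component impedances:
  Z1: Z = R = 298 Ω
  Z2: Z = 1/(jωC) = -j/(ω·C) = 0 - j1.128e+04 Ω
  Z3: Z = R = 100 Ω
Step 3 — With the output port shorted to ground, the output series arm Z2 runs from the junction to ground; the shunt arm Z3 also runs from the junction to ground. They appear in parallel: Z3 || Z2 = 99.99 - j0.8861 Ω.
Step 4 — Series with input arm Z1: Z_in = Z1 + (Z3 || Z2) = 398 - j0.8861 Ω = 398∠-0.1° Ω.

Z = 398 - j0.8861 Ω = 398∠-0.1° Ω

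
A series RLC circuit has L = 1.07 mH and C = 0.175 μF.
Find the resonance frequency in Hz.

Step 1 — Resonance condition Im(Z)=0 gives ω₀ = 1/√(LC).
Step 2 — ω₀ = 1/√(0.00107·1.75e-07) = 7.308e+04 rad/s.
Step 3 — f₀ = ω₀/(2π) = 1.163e+04 Hz.

f₀ = 1.163e+04 Hz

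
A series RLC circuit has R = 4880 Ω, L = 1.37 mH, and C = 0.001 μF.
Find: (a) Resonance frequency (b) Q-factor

Step 1 — Resonance condition Im(Z)=0 gives ω₀ = 1/√(LC).
Step 2 — ω₀ = 1/√(0.00137·1e-09) = 8.544e+05 rad/s.
Step 3 — f₀ = ω₀/(2π) = 1.36e+05 Hz.
Step 4 — Series Q: Q = ω₀L/R = 8.544e+05·0.00137/4880 = 0.2399.

(a) f₀ = 1.36e+05 Hz  (b) Q = 0.2399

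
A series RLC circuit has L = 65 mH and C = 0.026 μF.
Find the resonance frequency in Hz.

Step 1 — Resonance condition Im(Z)=0 gives ω₀ = 1/√(LC).
Step 2 — ω₀ = 1/√(0.065·2.6e-08) = 2.433e+04 rad/s.
Step 3 — f₀ = ω₀/(2π) = 3871 Hz.

f₀ = 3871 Hz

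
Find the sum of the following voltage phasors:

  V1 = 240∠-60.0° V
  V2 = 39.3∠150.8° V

Step 1 — Convert each phasor to rectangular form:
  V1 = 240·(cos(-60.0°) + j·sin(-60.0°)) = 120 - j207.8 V
  V2 = 39.3·(cos(150.8°) + j·sin(150.8°)) = -34.31 + j19.17 V
Step 2 — Sum components: V_total = 85.69 - j188.7 V.
Step 3 — Convert to polar: |V_total| = 207.2 V, ∠V_total = -65.6°.

V_total = 207.2∠-65.6° V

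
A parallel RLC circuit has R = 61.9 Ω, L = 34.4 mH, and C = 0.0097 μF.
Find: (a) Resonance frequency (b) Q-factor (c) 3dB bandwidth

Step 1 — Resonance: ω₀ = 1/√(LC) = 1/√(0.0344·9.7e-09) = 5.474e+04 rad/s.
Step 2 — f₀ = ω₀/(2π) = 8713 Hz.
Step 3 — Parallel Q: Q = R/(ω₀L) = 61.9/(5.474e+04·0.0344) = 0.03287.
Step 4 — Bandwidth: Δω = ω₀/Q = 1.665e+06 rad/s; BW = Δω/(2π) = 2.651e+05 Hz.

(a) f₀ = 8713 Hz  (b) Q = 0.03287  (c) BW = 2.651e+05 Hz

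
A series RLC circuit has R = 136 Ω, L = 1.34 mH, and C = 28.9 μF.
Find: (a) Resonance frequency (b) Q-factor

Step 1 — Resonance condition Im(Z)=0 gives ω₀ = 1/√(LC).
Step 2 — ω₀ = 1/√(0.00134·2.89e-05) = 5082 rad/s.
Step 3 — f₀ = ω₀/(2π) = 808.8 Hz.
Step 4 — Series Q: Q = ω₀L/R = 5082·0.00134/136 = 0.05007.

(a) f₀ = 808.8 Hz  (b) Q = 0.05007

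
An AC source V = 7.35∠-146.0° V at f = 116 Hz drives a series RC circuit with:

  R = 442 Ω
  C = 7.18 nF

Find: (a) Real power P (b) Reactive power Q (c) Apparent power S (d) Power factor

Step 1 — Angular frequency: ω = 2π·f = 2π·116 = 728.8 rad/s.
Step 2 — Component impedances:
  R: Z = R = 442 Ω
  C: Z = 1/(jωC) = -j/(ω·C) = 0 - j1.911e+05 Ω
Step 3 — Series combination: Z_total = R + C = 442 - j1.911e+05 Ω = 1.911e+05∠-89.9° Ω.
Step 4 — Source phasor: V = 7.35∠-146.0° V = -6.093 - j4.11 V.
Step 5 — Current: I = V / Z = 2.143e-05 - j3.194e-05 A = 3.846e-05∠-56.1° A.
Step 6 — Complex power: S = V·I* = 6.539e-07 - j0.0002827 VA.
Step 7 — Real power: P = Re(S) = 6.539e-07 W.
Step 8 — Reactive power: Q = Im(S) = -0.0002827 VAR.
Step 9 — Apparent power: |S| = 0.0002827 VA.
Step 10 — Power factor: PF = P/|S| = 0.002313 (leading).

(a) P = 6.539e-07 W  (b) Q = -0.0002827 VAR  (c) S = 0.0002827 VA  (d) PF = 0.002313 (leading)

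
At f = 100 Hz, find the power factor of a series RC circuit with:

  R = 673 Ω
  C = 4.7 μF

Step 1 — Angular frequency: ω = 2π·f = 2π·100 = 628.3 rad/s.
Step 2 — Component impedances:
  R: Z = R = 673 Ω
  C: Z = 1/(jωC) = -j/(ω·C) = 0 - j338.6 Ω
Step 3 — Series combination: Z_total = R + C = 673 - j338.6 Ω = 753.4∠-26.7° Ω.
Step 4 — Power factor: PF = cos(φ) = Re(Z)/|Z| = 673/753.4 = 0.8933.
Step 5 — Type: Im(Z) = -338.6 ⇒ leading (phase φ = -26.7°).

PF = 0.8933 (leading, φ = -26.7°)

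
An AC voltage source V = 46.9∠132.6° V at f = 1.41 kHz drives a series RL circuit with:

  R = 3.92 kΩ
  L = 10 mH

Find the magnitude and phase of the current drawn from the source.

Step 1 — Angular frequency: ω = 2π·f = 2π·1410 = 8859 rad/s.
Step 2 — Component impedances:
  R: Z = R = 3920 Ω
  L: Z = jωL = j·8859·0.01 = 0 + j88.59 Ω
Step 3 — Series combination: Z_total = R + L = 3920 + j88.59 Ω = 3921∠1.3° Ω.
Step 4 — Source phasor: V = 46.9∠132.6° V = -31.75 + j34.52 V.
Step 5 — Ohm's law: I = V / Z_total = (-31.75 + j34.52) / (3920 + j88.59) = -0.007895 + j0.008985 A.
Step 6 — Convert to polar: |I| = 0.01196 A, ∠I = 131.3°.

I = 0.01196∠131.3° A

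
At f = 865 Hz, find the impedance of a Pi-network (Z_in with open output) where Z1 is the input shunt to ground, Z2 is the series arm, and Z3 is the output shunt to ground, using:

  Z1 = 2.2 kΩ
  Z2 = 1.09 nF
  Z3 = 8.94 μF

Step 1 — Angular frequency: ω = 2π·f = 2π·865 = 5435 rad/s.
Step 2 — Component impedances:
  Z1: Z = R = 2200 Ω
  Z2: Z = 1/(jωC) = -j/(ω·C) = 0 - j1.688e+05 Ω
  Z3: Z = 1/(jωC) = -j/(ω·C) = 0 - j20.58 Ω
Step 3 — With open output, the series arm Z2 and the output shunt Z3 appear in series to ground: Z2 + Z3 = 0 - j1.688e+05 Ω.
Step 4 — Parallel with input shunt Z1: Z_in = Z1 || (Z2 + Z3) = 2200 - j28.66 Ω = 2200∠-0.7° Ω.

Z = 2200 - j28.66 Ω = 2200∠-0.7° Ω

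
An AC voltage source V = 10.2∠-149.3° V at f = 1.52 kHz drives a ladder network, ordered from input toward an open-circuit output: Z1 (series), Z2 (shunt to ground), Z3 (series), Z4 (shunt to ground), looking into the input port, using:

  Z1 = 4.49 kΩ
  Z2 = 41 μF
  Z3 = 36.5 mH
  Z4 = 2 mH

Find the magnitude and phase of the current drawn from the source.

Step 1 — Angular frequency: ω = 2π·f = 2π·1520 = 9550 rad/s.
Step 2 — Component impedances:
  Z1: Z = R = 4490 Ω
  Z2: Z = 1/(jωC) = -j/(ω·C) = 0 - j2.554 Ω
  Z3: Z = jωL = j·9550·0.0365 = 0 + j348.6 Ω
  Z4: Z = jωL = j·9550·0.002 = 0 + j19.1 Ω
Step 3 — Ladder network (open output): work backward from the far end, alternating series and parallel combinations. Z_in = 4490 - j2.572 Ω = 4490∠-0.0° Ω.
Step 4 — Source phasor: V = 10.2∠-149.3° V = -8.77 - j5.208 V.
Step 5 — Ohm's law: I = V / Z_total = (-8.77 - j5.208) / (4490 - j2.572) = -0.001953 - j0.001161 A.
Step 6 — Convert to polar: |I| = 0.002272 A, ∠I = -149.3°.

I = 0.002272∠-149.3° A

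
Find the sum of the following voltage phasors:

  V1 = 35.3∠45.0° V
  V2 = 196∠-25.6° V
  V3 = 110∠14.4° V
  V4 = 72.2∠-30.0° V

Step 1 — Convert each phasor to rectangular form:
  V1 = 35.3·(cos(45.0°) + j·sin(45.0°)) = 24.96 + j24.96 V
  V2 = 196·(cos(-25.6°) + j·sin(-25.6°)) = 176.8 - j84.69 V
  V3 = 110·(cos(14.4°) + j·sin(14.4°)) = 106.5 + j27.36 V
  V4 = 72.2·(cos(-30.0°) + j·sin(-30.0°)) = 62.53 - j36.1 V
Step 2 — Sum components: V_total = 370.8 - j68.47 V.
Step 3 — Convert to polar: |V_total| = 377.1 V, ∠V_total = -10.5°.

V_total = 377.1∠-10.5° V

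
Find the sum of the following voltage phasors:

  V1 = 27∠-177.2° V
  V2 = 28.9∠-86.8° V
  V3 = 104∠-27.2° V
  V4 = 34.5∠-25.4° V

Step 1 — Convert each phasor to rectangular form:
  V1 = 27·(cos(-177.2°) + j·sin(-177.2°)) = -26.97 - j1.319 V
  V2 = 28.9·(cos(-86.8°) + j·sin(-86.8°)) = 1.613 - j28.85 V
  V3 = 104·(cos(-27.2°) + j·sin(-27.2°)) = 92.5 - j47.54 V
  V4 = 34.5·(cos(-25.4°) + j·sin(-25.4°)) = 31.17 - j14.8 V
Step 2 — Sum components: V_total = 98.31 - j92.51 V.
Step 3 — Convert to polar: |V_total| = 135 V, ∠V_total = -43.3°.

V_total = 135∠-43.3° V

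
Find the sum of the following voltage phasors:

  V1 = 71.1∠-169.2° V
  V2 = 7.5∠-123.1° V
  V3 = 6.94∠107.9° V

Step 1 — Convert each phasor to rectangular form:
  V1 = 71.1·(cos(-169.2°) + j·sin(-169.2°)) = -69.84 - j13.32 V
  V2 = 7.5·(cos(-123.1°) + j·sin(-123.1°)) = -4.096 - j6.283 V
  V3 = 6.94·(cos(107.9°) + j·sin(107.9°)) = -2.133 + j6.604 V
Step 2 — Sum components: V_total = -76.07 - j13 V.
Step 3 — Convert to polar: |V_total| = 77.17 V, ∠V_total = -170.3°.

V_total = 77.17∠-170.3° V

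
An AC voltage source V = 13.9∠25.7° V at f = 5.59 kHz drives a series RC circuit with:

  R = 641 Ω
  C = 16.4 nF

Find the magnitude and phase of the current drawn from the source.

Step 1 — Angular frequency: ω = 2π·f = 2π·5590 = 3.512e+04 rad/s.
Step 2 — Component impedances:
  R: Z = R = 641 Ω
  C: Z = 1/(jωC) = -j/(ω·C) = 0 - j1736 Ω
Step 3 — Series combination: Z_total = R + C = 641 - j1736 Ω = 1851∠-69.7° Ω.
Step 4 — Source phasor: V = 13.9∠25.7° V = 12.52 + j6.028 V.
Step 5 — Ohm's law: I = V / Z_total = (12.52 + j6.028) / (641 - j1736) = -0.0007113 + j0.007477 A.
Step 6 — Convert to polar: |I| = 0.007511 A, ∠I = 95.4°.

I = 0.007511∠95.4° A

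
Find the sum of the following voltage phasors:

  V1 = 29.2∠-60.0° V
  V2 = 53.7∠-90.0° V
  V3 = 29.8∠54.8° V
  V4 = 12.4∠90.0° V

Step 1 — Convert each phasor to rectangular form:
  V1 = 29.2·(cos(-60.0°) + j·sin(-60.0°)) = 14.6 - j25.29 V
  V2 = 53.7·(cos(-90.0°) + j·sin(-90.0°)) = 0 - j53.7 V
  V3 = 29.8·(cos(54.8°) + j·sin(54.8°)) = 17.18 + j24.35 V
  V4 = 12.4·(cos(90.0°) + j·sin(90.0°)) = 0 + j12.4 V
Step 2 — Sum components: V_total = 31.78 - j42.24 V.
Step 3 — Convert to polar: |V_total| = 52.86 V, ∠V_total = -53.0°.

V_total = 52.86∠-53.0° V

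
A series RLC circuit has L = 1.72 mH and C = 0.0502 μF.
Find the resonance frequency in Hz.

Step 1 — Resonance condition Im(Z)=0 gives ω₀ = 1/√(LC).
Step 2 — ω₀ = 1/√(0.00172·5.02e-08) = 1.076e+05 rad/s.
Step 3 — f₀ = ω₀/(2π) = 1.713e+04 Hz.

f₀ = 1.713e+04 Hz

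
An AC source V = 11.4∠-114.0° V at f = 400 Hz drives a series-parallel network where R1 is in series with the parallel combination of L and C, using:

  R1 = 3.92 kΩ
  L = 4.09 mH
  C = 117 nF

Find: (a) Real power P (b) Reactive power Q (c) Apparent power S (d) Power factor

Step 1 — Angular frequency: ω = 2π·f = 2π·400 = 2513 rad/s.
Step 2 — Component impedances:
  R1: Z = R = 3920 Ω
  L: Z = jωL = j·2513·0.00409 = 0 + j10.28 Ω
  C: Z = 1/(jωC) = -j/(ω·C) = 0 - j3401 Ω
Step 3 — Parallel branch: L || C = 1/(1/L + 1/C) = 0 + j10.31 Ω.
Step 4 — Series with R1: Z_total = R1 + (L || C) = 3920 + j10.31 Ω = 3920∠0.2° Ω.
Step 5 — Source phasor: V = 11.4∠-114.0° V = -4.637 - j10.41 V.
Step 6 — Current: I = V / Z = -0.00119 - j0.002654 A = 0.002908∠-114.2° A.
Step 7 — Complex power: S = V·I* = 0.03315 + j8.72e-05 VA.
Step 8 — Real power: P = Re(S) = 0.03315 W.
Step 9 — Reactive power: Q = Im(S) = 8.72e-05 VAR.
Step 10 — Apparent power: |S| = 0.03315 VA.
Step 11 — Power factor: PF = P/|S| = 1 (lagging).

(a) P = 0.03315 W  (b) Q = 8.72e-05 VAR  (c) S = 0.03315 VA  (d) PF = 1 (lagging)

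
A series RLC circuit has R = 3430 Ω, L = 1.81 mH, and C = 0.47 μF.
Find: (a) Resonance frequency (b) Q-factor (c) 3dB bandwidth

Step 1 — Resonance: ω₀ = 1/√(LC) = 1/√(0.00181·4.7e-07) = 3.429e+04 rad/s.
Step 2 — f₀ = ω₀/(2π) = 5457 Hz.
Step 3 — Series Q: Q = ω₀L/R = 3.429e+04·0.00181/3430 = 0.01809.
Step 4 — Bandwidth: Δω = ω₀/Q = 1.895e+06 rad/s; BW = Δω/(2π) = 3.016e+05 Hz.

(a) f₀ = 5457 Hz  (b) Q = 0.01809  (c) BW = 3.016e+05 Hz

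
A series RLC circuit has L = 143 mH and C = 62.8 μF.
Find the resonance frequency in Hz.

Step 1 — Resonance condition Im(Z)=0 gives ω₀ = 1/√(LC).
Step 2 — ω₀ = 1/√(0.143·6.28e-05) = 333.7 rad/s.
Step 3 — f₀ = ω₀/(2π) = 53.11 Hz.

f₀ = 53.11 Hz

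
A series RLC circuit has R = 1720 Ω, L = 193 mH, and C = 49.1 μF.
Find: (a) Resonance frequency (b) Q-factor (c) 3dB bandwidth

Step 1 — Resonance: ω₀ = 1/√(LC) = 1/√(0.193·4.91e-05) = 324.8 rad/s.
Step 2 — f₀ = ω₀/(2π) = 51.7 Hz.
Step 3 — Series Q: Q = ω₀L/R = 324.8·0.193/1720 = 0.03645.
Step 4 — Bandwidth: Δω = ω₀/Q = 8912 rad/s; BW = Δω/(2π) = 1418 Hz.

(a) f₀ = 51.7 Hz  (b) Q = 0.03645  (c) BW = 1418 Hz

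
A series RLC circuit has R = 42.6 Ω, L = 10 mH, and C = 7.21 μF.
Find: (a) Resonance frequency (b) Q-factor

Step 1 — Resonance condition Im(Z)=0 gives ω₀ = 1/√(LC).
Step 2 — ω₀ = 1/√(0.01·7.21e-06) = 3724 rad/s.
Step 3 — f₀ = ω₀/(2π) = 592.7 Hz.
Step 4 — Series Q: Q = ω₀L/R = 3724·0.01/42.6 = 0.8742.

(a) f₀ = 592.7 Hz  (b) Q = 0.8742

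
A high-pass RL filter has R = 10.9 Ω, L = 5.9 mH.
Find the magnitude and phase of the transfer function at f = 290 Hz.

Step 1 — Angular frequency: ω = 2π·290 = 1822 rad/s.
Step 2 — Transfer function: H(jω) = jωL/(R + jωL).
Step 3 — Numerator jωL = j·10.75; denominator R + jωL = 10.9 + j10.75.
Step 4 — H = 0.4931 + j0.5.
Step 5 — Magnitude: |H| = 0.7022 (-3.1 dB); phase: φ = 45.4°.

|H| = 0.7022 (-3.1 dB), φ = 45.4°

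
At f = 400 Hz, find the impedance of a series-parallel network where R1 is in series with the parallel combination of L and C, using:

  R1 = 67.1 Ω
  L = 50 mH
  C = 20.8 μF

Step 1 — Angular frequency: ω = 2π·f = 2π·400 = 2513 rad/s.
Step 2 — Component impedances:
  R1: Z = R = 67.1 Ω
  L: Z = jωL = j·2513·0.05 = 0 + j125.7 Ω
  C: Z = 1/(jωC) = -j/(ω·C) = 0 - j19.13 Ω
Step 3 — Parallel branch: L || C = 1/(1/L + 1/C) = 0 - j22.56 Ω.
Step 4 — Series with R1: Z_total = R1 + (L || C) = 67.1 - j22.56 Ω = 70.79∠-18.6° Ω.

Z = 67.1 - j22.56 Ω = 70.79∠-18.6° Ω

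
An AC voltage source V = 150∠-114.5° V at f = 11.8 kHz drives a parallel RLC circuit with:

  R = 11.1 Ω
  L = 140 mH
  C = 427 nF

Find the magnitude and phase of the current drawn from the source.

Step 1 — Angular frequency: ω = 2π·f = 2π·1.18e+04 = 7.414e+04 rad/s.
Step 2 — Component impedances:
  R: Z = R = 11.1 Ω
  L: Z = jωL = j·7.414e+04·0.14 = 0 + j1.038e+04 Ω
  C: Z = 1/(jωC) = -j/(ω·C) = 0 - j31.59 Ω
Step 3 — Parallel combination: 1/Z_total = 1/R + 1/L + 1/C; Z_total = 9.887 - j3.464 Ω = 10.48∠-19.3° Ω.
Step 4 — Source phasor: V = 150∠-114.5° V = -62.2 - j136.5 V.
Step 5 — Ohm's law: I = V / Z_total = (-62.2 - j136.5) / (9.887 - j3.464) = -1.296 - j14.26 A.
Step 6 — Convert to polar: |I| = 14.32 A, ∠I = -95.2°.

I = 14.32∠-95.2° A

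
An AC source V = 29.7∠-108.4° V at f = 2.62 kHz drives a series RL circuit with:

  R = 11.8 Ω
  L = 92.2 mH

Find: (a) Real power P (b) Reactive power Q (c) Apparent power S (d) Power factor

Step 1 — Angular frequency: ω = 2π·f = 2π·2620 = 1.646e+04 rad/s.
Step 2 — Component impedances:
  R: Z = R = 11.8 Ω
  L: Z = jωL = j·1.646e+04·0.0922 = 0 + j1518 Ω
Step 3 — Series combination: Z_total = R + L = 11.8 + j1518 Ω = 1518∠89.6° Ω.
Step 4 — Source phasor: V = 29.7∠-108.4° V = -9.375 - j28.18 V.
Step 5 — Current: I = V / Z = -0.01861 + j0.006032 A = 0.01957∠162.0° A.
Step 6 — Complex power: S = V·I* = 0.004518 + j0.5811 VA.
Step 7 — Real power: P = Re(S) = 0.004518 W.
Step 8 — Reactive power: Q = Im(S) = 0.5811 VAR.
Step 9 — Apparent power: |S| = 0.5811 VA.
Step 10 — Power factor: PF = P/|S| = 0.007774 (lagging).

(a) P = 0.004518 W  (b) Q = 0.5811 VAR  (c) S = 0.5811 VA  (d) PF = 0.007774 (lagging)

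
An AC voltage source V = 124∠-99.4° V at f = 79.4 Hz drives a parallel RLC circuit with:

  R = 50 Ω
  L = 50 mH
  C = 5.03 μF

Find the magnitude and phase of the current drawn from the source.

Step 1 — Angular frequency: ω = 2π·f = 2π·79.4 = 498.9 rad/s.
Step 2 — Component impedances:
  R: Z = R = 50 Ω
  L: Z = jωL = j·498.9·0.05 = 0 + j24.94 Ω
  C: Z = 1/(jωC) = -j/(ω·C) = 0 - j398.5 Ω
Step 3 — Parallel combination: 1/Z_total = 1/R + 1/L + 1/C; Z_total = 11.04 + j20.74 Ω = 23.49∠62.0° Ω.
Step 4 — Source phasor: V = 124∠-99.4° V = -20.25 - j122.3 V.
Step 5 — Ohm's law: I = V / Z_total = (-20.25 - j122.3) / (11.04 + j20.74) = -5.002 - j1.686 A.
Step 6 — Convert to polar: |I| = 5.279 A, ∠I = -161.4°.

I = 5.279∠-161.4° A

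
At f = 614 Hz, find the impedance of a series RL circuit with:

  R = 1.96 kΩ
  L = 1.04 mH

Step 1 — Angular frequency: ω = 2π·f = 2π·614 = 3858 rad/s.
Step 2 — Component impedances:
  R: Z = R = 1960 Ω
  L: Z = jωL = j·3858·0.00104 = 0 + j4.012 Ω
Step 3 — Series combination: Z_total = R + L = 1960 + j4.012 Ω = 1960∠0.1° Ω.

Z = 1960 + j4.012 Ω = 1960∠0.1° Ω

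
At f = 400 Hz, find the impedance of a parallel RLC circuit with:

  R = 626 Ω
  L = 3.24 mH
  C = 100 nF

Step 1 — Angular frequency: ω = 2π·f = 2π·400 = 2513 rad/s.
Step 2 — Component impedances:
  R: Z = R = 626 Ω
  L: Z = jωL = j·2513·0.00324 = 0 + j8.143 Ω
  C: Z = 1/(jωC) = -j/(ω·C) = 0 - j3979 Ω
Step 3 — Parallel combination: 1/Z_total = 1/R + 1/L + 1/C; Z_total = 0.1063 + j8.158 Ω = 8.159∠89.3° Ω.

Z = 0.1063 + j8.158 Ω = 8.159∠89.3° Ω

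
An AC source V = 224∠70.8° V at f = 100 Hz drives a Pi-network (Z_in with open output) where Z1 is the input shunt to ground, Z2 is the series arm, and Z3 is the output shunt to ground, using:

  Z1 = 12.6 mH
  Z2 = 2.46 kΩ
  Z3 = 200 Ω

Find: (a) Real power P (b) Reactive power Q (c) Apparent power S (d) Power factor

Step 1 — Angular frequency: ω = 2π·f = 2π·100 = 628.3 rad/s.
Step 2 — Component impedances:
  Z1: Z = jωL = j·628.3·0.0126 = 0 + j7.917 Ω
  Z2: Z = R = 2460 Ω
  Z3: Z = R = 200 Ω
Step 3 — With open output, the series arm Z2 and the output shunt Z3 appear in series to ground: Z2 + Z3 = 2660 Ω.
Step 4 — Parallel with input shunt Z1: Z_in = Z1 || (Z2 + Z3) = 0.02356 + j7.917 Ω = 7.917∠89.8° Ω.
Step 5 — Source phasor: V = 224∠70.8° V = 73.67 + j211.5 V.
Step 6 — Current: I = V / Z = 26.75 - j9.225 A = 28.29∠-19.0° A.
Step 7 — Complex power: S = V·I* = 18.86 + j6338 VA.
Step 8 — Real power: P = Re(S) = 18.86 W.
Step 9 — Reactive power: Q = Im(S) = 6338 VAR.
Step 10 — Apparent power: |S| = 6338 VA.
Step 11 — Power factor: PF = P/|S| = 0.002976 (lagging).

(a) P = 18.86 W  (b) Q = 6338 VAR  (c) S = 6338 VA  (d) PF = 0.002976 (lagging)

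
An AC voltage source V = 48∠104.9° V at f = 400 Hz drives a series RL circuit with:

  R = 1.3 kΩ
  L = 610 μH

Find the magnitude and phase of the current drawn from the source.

Step 1 — Angular frequency: ω = 2π·f = 2π·400 = 2513 rad/s.
Step 2 — Component impedances:
  R: Z = R = 1300 Ω
  L: Z = jωL = j·2513·0.00061 = 0 + j1.533 Ω
Step 3 — Series combination: Z_total = R + L = 1300 + j1.533 Ω = 1300∠0.1° Ω.
Step 4 — Source phasor: V = 48∠104.9° V = -12.34 + j46.39 V.
Step 5 — Ohm's law: I = V / Z_total = (-12.34 + j46.39) / (1300 + j1.533) = -0.009452 + j0.03569 A.
Step 6 — Convert to polar: |I| = 0.03692 A, ∠I = 104.8°.

I = 0.03692∠104.8° A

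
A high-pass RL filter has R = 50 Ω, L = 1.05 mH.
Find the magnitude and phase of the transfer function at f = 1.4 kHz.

Step 1 — Angular frequency: ω = 2π·1400 = 8796 rad/s.
Step 2 — Transfer function: H(jω) = jωL/(R + jωL).
Step 3 — Numerator jωL = j·9.236; denominator R + jωL = 50 + j9.236.
Step 4 — H = 0.033 + j0.1786.
Step 5 — Magnitude: |H| = 0.1817 (-14.8 dB); phase: φ = 79.5°.

|H| = 0.1817 (-14.8 dB), φ = 79.5°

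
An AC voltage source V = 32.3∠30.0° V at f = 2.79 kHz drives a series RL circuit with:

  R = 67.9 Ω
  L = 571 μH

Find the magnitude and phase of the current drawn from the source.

Step 1 — Angular frequency: ω = 2π·f = 2π·2790 = 1.753e+04 rad/s.
Step 2 — Component impedances:
  R: Z = R = 67.9 Ω
  L: Z = jωL = j·1.753e+04·0.000571 = 0 + j10.01 Ω
Step 3 — Series combination: Z_total = R + L = 67.9 + j10.01 Ω = 68.63∠8.4° Ω.
Step 4 — Source phasor: V = 32.3∠30.0° V = 27.97 + j16.15 V.
Step 5 — Ohm's law: I = V / Z_total = (27.97 + j16.15) / (67.9 + j10.01) = 0.4375 + j0.1734 A.
Step 6 — Convert to polar: |I| = 0.4706 A, ∠I = 21.6°.

I = 0.4706∠21.6° A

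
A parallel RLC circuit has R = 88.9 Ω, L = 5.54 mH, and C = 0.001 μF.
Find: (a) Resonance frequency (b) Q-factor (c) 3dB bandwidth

Step 1 — Resonance: ω₀ = 1/√(LC) = 1/√(0.00554·1e-09) = 4.249e+05 rad/s.
Step 2 — f₀ = ω₀/(2π) = 6.762e+04 Hz.
Step 3 — Parallel Q: Q = R/(ω₀L) = 88.9/(4.249e+05·0.00554) = 0.03777.
Step 4 — Bandwidth: Δω = ω₀/Q = 1.125e+07 rad/s; BW = Δω/(2π) = 1.79e+06 Hz.

(a) f₀ = 6.762e+04 Hz  (b) Q = 0.03777  (c) BW = 1.79e+06 Hz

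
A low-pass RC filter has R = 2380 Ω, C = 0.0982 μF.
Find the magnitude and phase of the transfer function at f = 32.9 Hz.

Step 1 — Angular frequency: ω = 2π·32.9 = 206.7 rad/s.
Step 2 — Transfer function: H(jω) = 1/(1 + jωRC).
Step 3 — Denominator: 1 + jωRC = 1 + j·206.7·2380·9.82e-08 = 1 + j0.04831.
Step 4 — H = 0.9977 - j0.0482.
Step 5 — Magnitude: |H| = 0.9988 (-0.0 dB); phase: φ = -2.8°.

|H| = 0.9988 (-0.0 dB), φ = -2.8°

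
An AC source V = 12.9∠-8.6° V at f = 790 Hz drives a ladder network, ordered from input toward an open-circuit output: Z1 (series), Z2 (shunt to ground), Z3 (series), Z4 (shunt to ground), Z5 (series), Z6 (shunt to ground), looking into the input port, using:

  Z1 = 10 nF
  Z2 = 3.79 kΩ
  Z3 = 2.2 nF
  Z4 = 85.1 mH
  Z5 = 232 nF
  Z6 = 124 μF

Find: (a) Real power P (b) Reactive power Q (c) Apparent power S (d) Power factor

Step 1 — Angular frequency: ω = 2π·f = 2π·790 = 4964 rad/s.
Step 2 — Component impedances:
  Z1: Z = 1/(jωC) = -j/(ω·C) = 0 - j2.015e+04 Ω
  Z2: Z = R = 3790 Ω
  Z3: Z = 1/(jωC) = -j/(ω·C) = 0 - j9.157e+04 Ω
  Z4: Z = jωL = j·4964·0.0851 = 0 + j422.4 Ω
  Z5: Z = 1/(jωC) = -j/(ω·C) = 0 - j868.4 Ω
  Z6: Z = 1/(jωC) = -j/(ω·C) = 0 - j1.625 Ω
Step 3 — Ladder network (open output): work backward from the far end, alternating series and parallel combinations. Z_in = 3783 - j2.03e+04 Ω = 2.065e+04∠-79.4° Ω.
Step 4 — Source phasor: V = 12.9∠-8.6° V = 12.75 - j1.929 V.
Step 5 — Current: I = V / Z = 0.0002049 + j0.00059 A = 0.0006246∠70.8° A.
Step 6 — Complex power: S = V·I* = 0.001476 - j0.007921 VA.
Step 7 — Real power: P = Re(S) = 0.001476 W.
Step 8 — Reactive power: Q = Im(S) = -0.007921 VAR.
Step 9 — Apparent power: |S| = 0.008057 VA.
Step 10 — Power factor: PF = P/|S| = 0.1832 (leading).

(a) P = 0.001476 W  (b) Q = -0.007921 VAR  (c) S = 0.008057 VA  (d) PF = 0.1832 (leading)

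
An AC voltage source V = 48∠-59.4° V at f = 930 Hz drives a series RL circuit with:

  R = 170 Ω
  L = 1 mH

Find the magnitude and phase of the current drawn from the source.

Step 1 — Angular frequency: ω = 2π·f = 2π·930 = 5843 rad/s.
Step 2 — Component impedances:
  R: Z = R = 170 Ω
  L: Z = jωL = j·5843·0.001 = 0 + j5.843 Ω
Step 3 — Series combination: Z_total = R + L = 170 + j5.843 Ω = 170.1∠2.0° Ω.
Step 4 — Source phasor: V = 48∠-59.4° V = 24.43 - j41.32 V.
Step 5 — Ohm's law: I = V / Z_total = (24.43 - j41.32) / (170 + j5.843) = 0.1352 - j0.2477 A.
Step 6 — Convert to polar: |I| = 0.2822 A, ∠I = -61.4°.

I = 0.2822∠-61.4° A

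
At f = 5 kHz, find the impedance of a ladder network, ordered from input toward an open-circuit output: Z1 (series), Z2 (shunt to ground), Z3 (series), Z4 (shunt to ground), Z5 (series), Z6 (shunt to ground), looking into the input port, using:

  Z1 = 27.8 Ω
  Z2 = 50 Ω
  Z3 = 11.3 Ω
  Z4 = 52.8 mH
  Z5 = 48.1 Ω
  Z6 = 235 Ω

Step 1 — Angular frequency: ω = 2π·f = 2π·5000 = 3.142e+04 rad/s.
Step 2 — Component impedances:
  Z1: Z = R = 27.8 Ω
  Z2: Z = R = 50 Ω
  Z3: Z = R = 11.3 Ω
  Z4: Z = jωL = j·3.142e+04·0.0528 = 0 + j1659 Ω
  Z5: Z = R = 48.1 Ω
  Z6: Z = R = 235 Ω
Step 3 — Ladder network (open output): work backward from the far end, alternating series and parallel combinations. Z_in = 70.51 + j1.017 Ω = 70.52∠0.8° Ω.

Z = 70.51 + j1.017 Ω = 70.52∠0.8° Ω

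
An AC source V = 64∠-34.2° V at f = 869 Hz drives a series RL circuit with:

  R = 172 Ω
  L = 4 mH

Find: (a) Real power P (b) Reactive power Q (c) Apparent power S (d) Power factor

Step 1 — Angular frequency: ω = 2π·f = 2π·869 = 5460 rad/s.
Step 2 — Component impedances:
  R: Z = R = 172 Ω
  L: Z = jωL = j·5460·0.004 = 0 + j21.84 Ω
Step 3 — Series combination: Z_total = R + L = 172 + j21.84 Ω = 173.4∠7.2° Ω.
Step 4 — Source phasor: V = 64∠-34.2° V = 52.93 - j35.97 V.
Step 5 — Current: I = V / Z = 0.2767 - j0.2443 A = 0.3691∠-41.4° A.
Step 6 — Complex power: S = V·I* = 23.44 + j2.976 VA.
Step 7 — Real power: P = Re(S) = 23.44 W.
Step 8 — Reactive power: Q = Im(S) = 2.976 VAR.
Step 9 — Apparent power: |S| = 23.62 VA.
Step 10 — Power factor: PF = P/|S| = 0.992 (lagging).

(a) P = 23.44 W  (b) Q = 2.976 VAR  (c) S = 23.62 VA  (d) PF = 0.992 (lagging)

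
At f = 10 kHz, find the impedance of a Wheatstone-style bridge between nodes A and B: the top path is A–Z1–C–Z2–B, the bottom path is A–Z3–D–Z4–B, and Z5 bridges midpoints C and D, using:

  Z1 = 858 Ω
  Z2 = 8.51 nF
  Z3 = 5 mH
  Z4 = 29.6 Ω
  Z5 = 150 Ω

Step 1 — Angular frequency: ω = 2π·f = 2π·1e+04 = 6.283e+04 rad/s.
Step 2 — Component impedances:
  Z1: Z = R = 858 Ω
  Z2: Z = 1/(jωC) = -j/(ω·C) = 0 - j1870 Ω
  Z3: Z = jωL = j·6.283e+04·0.005 = 0 + j314.2 Ω
  Z4: Z = R = 29.6 Ω
  Z5: Z = R = 150 Ω
Step 3 — Bridge requires nodal analysis (the Z5 bridge couples midpoints C and D, so the two paths cannot be reduced to a simple series/parallel combination). Setting node B to ground and injecting 1 A at node A, the 3-node admittance system at A, C, D solves to V_A = Z_AB = 120.8 + j286.2 Ω = 310.6∠67.1° Ω.

Z = 120.8 + j286.2 Ω = 310.6∠67.1° Ω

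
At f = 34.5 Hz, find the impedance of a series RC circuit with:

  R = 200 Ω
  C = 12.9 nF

Step 1 — Angular frequency: ω = 2π·f = 2π·34.5 = 216.8 rad/s.
Step 2 — Component impedances:
  R: Z = R = 200 Ω
  C: Z = 1/(jωC) = -j/(ω·C) = 0 - j3.576e+05 Ω
Step 3 — Series combination: Z_total = R + C = 200 - j3.576e+05 Ω = 3.576e+05∠-90.0° Ω.

Z = 200 - j3.576e+05 Ω = 3.576e+05∠-90.0° Ω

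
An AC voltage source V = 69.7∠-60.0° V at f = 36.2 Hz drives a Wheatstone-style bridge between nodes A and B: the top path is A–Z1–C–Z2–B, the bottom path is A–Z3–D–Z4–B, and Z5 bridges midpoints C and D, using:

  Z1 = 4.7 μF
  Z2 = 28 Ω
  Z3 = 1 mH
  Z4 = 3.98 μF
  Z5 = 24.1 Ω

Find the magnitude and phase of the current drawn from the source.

Step 1 — Angular frequency: ω = 2π·f = 2π·36.2 = 227.5 rad/s.
Step 2 — Component impedances:
  Z1: Z = 1/(jωC) = -j/(ω·C) = 0 - j935.4 Ω
  Z2: Z = R = 28 Ω
  Z3: Z = jωL = j·227.5·0.001 = 0 + j0.2275 Ω
  Z4: Z = 1/(jωC) = -j/(ω·C) = 0 - j1105 Ω
  Z5: Z = R = 24.1 Ω
Step 3 — Bridge requires nodal analysis (the Z5 bridge couples midpoints C and D, so the two paths cannot be reduced to a simple series/parallel combination). Setting node B to ground and injecting 1 A at node A, the 3-node admittance system at A, C, D solves to V_A = Z_AB = 51.92 - j2.84 Ω = 52∠-3.1° Ω.
Step 4 — Source phasor: V = 69.7∠-60.0° V = 34.85 - j60.36 V.
Step 5 — Ohm's law: I = V / Z_total = (34.85 - j60.36) / (51.92 - j2.84) = 0.7326 - j1.122 A.
Step 6 — Convert to polar: |I| = 1.34 A, ∠I = -56.9°.

I = 1.34∠-56.9° A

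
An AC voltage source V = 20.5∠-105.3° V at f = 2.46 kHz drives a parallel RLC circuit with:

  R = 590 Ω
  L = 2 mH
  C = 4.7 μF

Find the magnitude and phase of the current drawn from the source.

Step 1 — Angular frequency: ω = 2π·f = 2π·2460 = 1.546e+04 rad/s.
Step 2 — Component impedances:
  R: Z = R = 590 Ω
  L: Z = jωL = j·1.546e+04·0.002 = 0 + j30.91 Ω
  C: Z = 1/(jωC) = -j/(ω·C) = 0 - j13.77 Ω
Step 3 — Parallel combination: 1/Z_total = 1/R + 1/L + 1/C; Z_total = 1.042 - j24.77 Ω = 24.79∠-87.6° Ω.
Step 4 — Source phasor: V = 20.5∠-105.3° V = -5.409 - j19.77 V.
Step 5 — Ohm's law: I = V / Z_total = (-5.409 - j19.77) / (1.042 - j24.77) = 0.7877 - j0.2515 A.
Step 6 — Convert to polar: |I| = 0.8268 A, ∠I = -17.7°.

I = 0.8268∠-17.7° A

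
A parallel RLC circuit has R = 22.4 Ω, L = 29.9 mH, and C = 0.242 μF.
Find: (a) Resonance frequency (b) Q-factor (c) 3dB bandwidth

Step 1 — Resonance: ω₀ = 1/√(LC) = 1/√(0.0299·2.42e-07) = 1.176e+04 rad/s.
Step 2 — f₀ = ω₀/(2π) = 1871 Hz.
Step 3 — Parallel Q: Q = R/(ω₀L) = 22.4/(1.176e+04·0.0299) = 0.06373.
Step 4 — Bandwidth: Δω = ω₀/Q = 1.845e+05 rad/s; BW = Δω/(2π) = 2.936e+04 Hz.

(a) f₀ = 1871 Hz  (b) Q = 0.06373  (c) BW = 2.936e+04 Hz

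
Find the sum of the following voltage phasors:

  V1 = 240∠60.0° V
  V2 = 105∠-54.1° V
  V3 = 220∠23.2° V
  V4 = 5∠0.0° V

Step 1 — Convert each phasor to rectangular form:
  V1 = 240·(cos(60.0°) + j·sin(60.0°)) = 120 + j207.8 V
  V2 = 105·(cos(-54.1°) + j·sin(-54.1°)) = 61.57 - j85.05 V
  V3 = 220·(cos(23.2°) + j·sin(23.2°)) = 202.2 + j86.67 V
  V4 = 5·(cos(0.0°) + j·sin(0.0°)) = 5 V
Step 2 — Sum components: V_total = 388.8 + j209.5 V.
Step 3 — Convert to polar: |V_total| = 441.6 V, ∠V_total = 28.3°.

V_total = 441.6∠28.3° V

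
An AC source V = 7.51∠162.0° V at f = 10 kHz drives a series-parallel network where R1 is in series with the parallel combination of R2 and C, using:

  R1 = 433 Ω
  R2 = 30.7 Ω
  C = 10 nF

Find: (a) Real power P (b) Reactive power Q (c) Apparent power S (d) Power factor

Step 1 — Angular frequency: ω = 2π·f = 2π·1e+04 = 6.283e+04 rad/s.
Step 2 — Component impedances:
  R1: Z = R = 433 Ω
  R2: Z = R = 30.7 Ω
  C: Z = 1/(jωC) = -j/(ω·C) = 0 - j1592 Ω
Step 3 — Parallel branch: R2 || C = 1/(1/R2 + 1/C) = 30.69 - j0.592 Ω.
Step 4 — Series with R1: Z_total = R1 + (R2 || C) = 463.7 - j0.592 Ω = 463.7∠-0.1° Ω.
Step 5 — Source phasor: V = 7.51∠162.0° V = -7.142 + j2.321 V.
Step 6 — Current: I = V / Z = -0.01541 + j0.004985 A = 0.0162∠162.1° A.
Step 7 — Complex power: S = V·I* = 0.1216 - j0.0001553 VA.
Step 8 — Real power: P = Re(S) = 0.1216 W.
Step 9 — Reactive power: Q = Im(S) = -0.0001553 VAR.
Step 10 — Apparent power: |S| = 0.1216 VA.
Step 11 — Power factor: PF = P/|S| = 1 (leading).

(a) P = 0.1216 W  (b) Q = -0.0001553 VAR  (c) S = 0.1216 VA  (d) PF = 1 (leading)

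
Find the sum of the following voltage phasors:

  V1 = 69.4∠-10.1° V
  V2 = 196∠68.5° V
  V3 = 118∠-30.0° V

Step 1 — Convert each phasor to rectangular form:
  V1 = 69.4·(cos(-10.1°) + j·sin(-10.1°)) = 68.32 - j12.17 V
  V2 = 196·(cos(68.5°) + j·sin(68.5°)) = 71.83 + j182.4 V
  V3 = 118·(cos(-30.0°) + j·sin(-30.0°)) = 102.2 - j59 V
Step 2 — Sum components: V_total = 242.3 + j111.2 V.
Step 3 — Convert to polar: |V_total| = 266.6 V, ∠V_total = 24.6°.

V_total = 266.6∠24.6° V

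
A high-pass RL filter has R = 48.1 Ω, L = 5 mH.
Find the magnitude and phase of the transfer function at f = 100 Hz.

Step 1 — Angular frequency: ω = 2π·100 = 628.3 rad/s.
Step 2 — Transfer function: H(jω) = jωL/(R + jωL).
Step 3 — Numerator jωL = j·3.142; denominator R + jωL = 48.1 + j3.142.
Step 4 — H = 0.004248 + j0.06504.
Step 5 — Magnitude: |H| = 0.06517 (-23.7 dB); phase: φ = 86.3°.

|H| = 0.06517 (-23.7 dB), φ = 86.3°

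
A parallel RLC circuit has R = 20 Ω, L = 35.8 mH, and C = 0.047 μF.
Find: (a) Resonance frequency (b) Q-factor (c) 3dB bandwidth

Step 1 — Resonance: ω₀ = 1/√(LC) = 1/√(0.0358·4.7e-08) = 2.438e+04 rad/s.
Step 2 — f₀ = ω₀/(2π) = 3880 Hz.
Step 3 — Parallel Q: Q = R/(ω₀L) = 20/(2.438e+04·0.0358) = 0.02292.
Step 4 — Bandwidth: Δω = ω₀/Q = 1.064e+06 rad/s; BW = Δω/(2π) = 1.693e+05 Hz.

(a) f₀ = 3880 Hz  (b) Q = 0.02292  (c) BW = 1.693e+05 Hz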